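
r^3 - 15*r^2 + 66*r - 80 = (r - 8)*(r - 5)*(r - 2)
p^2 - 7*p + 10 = (p - 5)*(p - 2)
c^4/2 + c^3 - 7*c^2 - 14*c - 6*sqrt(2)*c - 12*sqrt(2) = (c/2 + 1)*(c - 3*sqrt(2))*(c + sqrt(2))*(c + 2*sqrt(2))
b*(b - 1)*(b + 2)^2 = b^4 + 3*b^3 - 4*b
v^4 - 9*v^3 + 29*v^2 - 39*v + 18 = (v - 3)^2*(v - 2)*(v - 1)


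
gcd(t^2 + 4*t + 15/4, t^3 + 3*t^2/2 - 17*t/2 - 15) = t + 5/2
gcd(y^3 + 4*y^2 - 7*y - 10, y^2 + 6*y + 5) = y^2 + 6*y + 5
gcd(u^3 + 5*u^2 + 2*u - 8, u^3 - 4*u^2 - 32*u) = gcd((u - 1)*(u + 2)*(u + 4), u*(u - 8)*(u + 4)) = u + 4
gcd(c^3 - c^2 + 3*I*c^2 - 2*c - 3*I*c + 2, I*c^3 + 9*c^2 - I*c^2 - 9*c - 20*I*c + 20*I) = c - 1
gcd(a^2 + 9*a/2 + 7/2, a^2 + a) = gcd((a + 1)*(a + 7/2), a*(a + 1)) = a + 1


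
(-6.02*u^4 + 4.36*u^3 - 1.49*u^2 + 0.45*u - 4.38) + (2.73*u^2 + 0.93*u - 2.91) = -6.02*u^4 + 4.36*u^3 + 1.24*u^2 + 1.38*u - 7.29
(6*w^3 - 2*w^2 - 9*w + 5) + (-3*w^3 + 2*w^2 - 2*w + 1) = 3*w^3 - 11*w + 6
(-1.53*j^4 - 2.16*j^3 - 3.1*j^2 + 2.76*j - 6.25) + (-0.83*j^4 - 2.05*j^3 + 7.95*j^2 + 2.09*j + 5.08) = -2.36*j^4 - 4.21*j^3 + 4.85*j^2 + 4.85*j - 1.17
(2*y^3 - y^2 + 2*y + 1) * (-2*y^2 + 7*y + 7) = -4*y^5 + 16*y^4 + 3*y^3 + 5*y^2 + 21*y + 7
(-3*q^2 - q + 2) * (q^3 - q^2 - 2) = -3*q^5 + 2*q^4 + 3*q^3 + 4*q^2 + 2*q - 4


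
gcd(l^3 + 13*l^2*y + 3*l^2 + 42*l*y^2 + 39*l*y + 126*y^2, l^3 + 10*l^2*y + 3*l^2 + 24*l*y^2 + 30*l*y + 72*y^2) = l^2 + 6*l*y + 3*l + 18*y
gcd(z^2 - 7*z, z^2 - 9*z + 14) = z - 7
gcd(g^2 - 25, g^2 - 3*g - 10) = g - 5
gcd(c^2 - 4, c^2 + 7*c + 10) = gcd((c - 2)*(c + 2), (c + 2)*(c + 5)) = c + 2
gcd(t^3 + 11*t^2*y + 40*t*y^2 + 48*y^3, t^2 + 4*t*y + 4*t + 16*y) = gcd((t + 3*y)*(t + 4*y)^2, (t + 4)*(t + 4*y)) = t + 4*y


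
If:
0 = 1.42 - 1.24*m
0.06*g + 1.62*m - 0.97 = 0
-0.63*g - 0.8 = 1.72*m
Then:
No Solution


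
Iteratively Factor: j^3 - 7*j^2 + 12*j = (j - 3)*(j^2 - 4*j) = (j - 4)*(j - 3)*(j)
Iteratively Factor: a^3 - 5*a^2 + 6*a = (a)*(a^2 - 5*a + 6) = a*(a - 3)*(a - 2)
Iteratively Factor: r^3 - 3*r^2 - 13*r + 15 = (r + 3)*(r^2 - 6*r + 5) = (r - 5)*(r + 3)*(r - 1)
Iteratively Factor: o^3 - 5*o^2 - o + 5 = (o + 1)*(o^2 - 6*o + 5) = (o - 5)*(o + 1)*(o - 1)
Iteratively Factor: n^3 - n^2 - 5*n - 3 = (n + 1)*(n^2 - 2*n - 3) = (n - 3)*(n + 1)*(n + 1)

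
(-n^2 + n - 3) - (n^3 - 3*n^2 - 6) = -n^3 + 2*n^2 + n + 3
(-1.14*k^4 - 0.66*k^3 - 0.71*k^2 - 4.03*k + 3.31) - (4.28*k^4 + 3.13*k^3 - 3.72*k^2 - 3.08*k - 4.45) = -5.42*k^4 - 3.79*k^3 + 3.01*k^2 - 0.95*k + 7.76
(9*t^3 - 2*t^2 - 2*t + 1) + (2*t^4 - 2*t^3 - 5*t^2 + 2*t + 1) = 2*t^4 + 7*t^3 - 7*t^2 + 2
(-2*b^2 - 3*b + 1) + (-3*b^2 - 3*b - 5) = -5*b^2 - 6*b - 4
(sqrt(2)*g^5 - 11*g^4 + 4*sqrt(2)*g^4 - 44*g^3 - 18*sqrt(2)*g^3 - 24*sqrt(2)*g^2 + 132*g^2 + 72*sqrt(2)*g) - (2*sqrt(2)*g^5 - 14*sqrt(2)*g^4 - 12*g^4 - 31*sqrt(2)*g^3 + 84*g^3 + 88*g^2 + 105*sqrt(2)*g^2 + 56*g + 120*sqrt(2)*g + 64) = -sqrt(2)*g^5 + g^4 + 18*sqrt(2)*g^4 - 128*g^3 + 13*sqrt(2)*g^3 - 129*sqrt(2)*g^2 + 44*g^2 - 48*sqrt(2)*g - 56*g - 64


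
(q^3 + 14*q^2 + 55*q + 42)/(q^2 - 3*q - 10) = (q^3 + 14*q^2 + 55*q + 42)/(q^2 - 3*q - 10)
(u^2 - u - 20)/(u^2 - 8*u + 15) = (u + 4)/(u - 3)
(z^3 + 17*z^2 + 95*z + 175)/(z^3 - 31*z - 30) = (z^2 + 12*z + 35)/(z^2 - 5*z - 6)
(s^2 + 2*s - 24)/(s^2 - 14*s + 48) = (s^2 + 2*s - 24)/(s^2 - 14*s + 48)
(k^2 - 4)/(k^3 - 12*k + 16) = (k + 2)/(k^2 + 2*k - 8)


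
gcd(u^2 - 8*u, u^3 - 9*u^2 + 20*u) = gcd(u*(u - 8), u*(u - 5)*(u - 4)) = u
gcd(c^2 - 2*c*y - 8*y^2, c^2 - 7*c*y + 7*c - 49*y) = 1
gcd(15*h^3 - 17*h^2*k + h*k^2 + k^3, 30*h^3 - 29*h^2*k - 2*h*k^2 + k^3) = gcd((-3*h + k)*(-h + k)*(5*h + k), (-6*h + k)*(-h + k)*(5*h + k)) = 5*h^2 - 4*h*k - k^2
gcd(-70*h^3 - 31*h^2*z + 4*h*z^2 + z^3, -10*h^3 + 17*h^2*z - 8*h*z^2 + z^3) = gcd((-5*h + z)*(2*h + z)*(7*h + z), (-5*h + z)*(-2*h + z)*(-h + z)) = -5*h + z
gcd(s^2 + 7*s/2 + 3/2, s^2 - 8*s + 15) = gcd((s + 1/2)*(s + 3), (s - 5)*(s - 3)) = 1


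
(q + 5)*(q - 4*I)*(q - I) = q^3 + 5*q^2 - 5*I*q^2 - 4*q - 25*I*q - 20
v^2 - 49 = (v - 7)*(v + 7)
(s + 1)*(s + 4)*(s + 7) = s^3 + 12*s^2 + 39*s + 28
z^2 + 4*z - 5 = (z - 1)*(z + 5)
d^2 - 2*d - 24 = (d - 6)*(d + 4)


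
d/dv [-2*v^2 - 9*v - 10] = -4*v - 9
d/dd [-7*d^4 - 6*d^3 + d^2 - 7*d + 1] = -28*d^3 - 18*d^2 + 2*d - 7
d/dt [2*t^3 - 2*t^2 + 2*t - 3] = 6*t^2 - 4*t + 2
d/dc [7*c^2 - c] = 14*c - 1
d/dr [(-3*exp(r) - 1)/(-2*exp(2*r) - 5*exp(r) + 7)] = (-(3*exp(r) + 1)*(4*exp(r) + 5) + 6*exp(2*r) + 15*exp(r) - 21)*exp(r)/(2*exp(2*r) + 5*exp(r) - 7)^2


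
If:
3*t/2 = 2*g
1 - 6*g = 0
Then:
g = 1/6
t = 2/9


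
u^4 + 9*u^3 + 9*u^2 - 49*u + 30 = (u - 1)^2*(u + 5)*(u + 6)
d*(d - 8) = d^2 - 8*d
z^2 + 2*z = z*(z + 2)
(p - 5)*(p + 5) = p^2 - 25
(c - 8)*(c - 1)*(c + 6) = c^3 - 3*c^2 - 46*c + 48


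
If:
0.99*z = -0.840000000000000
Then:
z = -0.85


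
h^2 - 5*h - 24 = (h - 8)*(h + 3)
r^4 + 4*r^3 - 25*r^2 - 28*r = r*(r - 4)*(r + 1)*(r + 7)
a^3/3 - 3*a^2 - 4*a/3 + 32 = (a/3 + 1)*(a - 8)*(a - 4)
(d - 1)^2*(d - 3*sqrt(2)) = d^3 - 3*sqrt(2)*d^2 - 2*d^2 + d + 6*sqrt(2)*d - 3*sqrt(2)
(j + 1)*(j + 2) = j^2 + 3*j + 2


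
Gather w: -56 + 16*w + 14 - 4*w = 12*w - 42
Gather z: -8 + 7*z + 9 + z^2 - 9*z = z^2 - 2*z + 1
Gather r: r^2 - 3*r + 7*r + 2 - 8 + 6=r^2 + 4*r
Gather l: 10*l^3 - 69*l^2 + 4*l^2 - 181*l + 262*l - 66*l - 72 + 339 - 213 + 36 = 10*l^3 - 65*l^2 + 15*l + 90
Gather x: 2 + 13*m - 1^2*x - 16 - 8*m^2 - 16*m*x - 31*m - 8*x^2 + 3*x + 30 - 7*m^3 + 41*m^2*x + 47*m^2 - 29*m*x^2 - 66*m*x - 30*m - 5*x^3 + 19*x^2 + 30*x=-7*m^3 + 39*m^2 - 48*m - 5*x^3 + x^2*(11 - 29*m) + x*(41*m^2 - 82*m + 32) + 16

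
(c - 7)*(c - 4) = c^2 - 11*c + 28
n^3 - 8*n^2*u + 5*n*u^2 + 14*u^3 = (n - 7*u)*(n - 2*u)*(n + u)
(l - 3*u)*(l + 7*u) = l^2 + 4*l*u - 21*u^2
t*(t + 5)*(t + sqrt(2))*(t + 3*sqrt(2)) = t^4 + 5*t^3 + 4*sqrt(2)*t^3 + 6*t^2 + 20*sqrt(2)*t^2 + 30*t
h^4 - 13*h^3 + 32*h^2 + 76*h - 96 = (h - 8)*(h - 6)*(h - 1)*(h + 2)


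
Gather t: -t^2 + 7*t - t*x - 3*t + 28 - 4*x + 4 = -t^2 + t*(4 - x) - 4*x + 32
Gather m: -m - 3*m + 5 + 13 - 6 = 12 - 4*m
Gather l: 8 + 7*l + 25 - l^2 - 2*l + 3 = -l^2 + 5*l + 36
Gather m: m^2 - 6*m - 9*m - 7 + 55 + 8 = m^2 - 15*m + 56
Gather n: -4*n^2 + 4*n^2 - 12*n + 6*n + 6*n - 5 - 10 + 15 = 0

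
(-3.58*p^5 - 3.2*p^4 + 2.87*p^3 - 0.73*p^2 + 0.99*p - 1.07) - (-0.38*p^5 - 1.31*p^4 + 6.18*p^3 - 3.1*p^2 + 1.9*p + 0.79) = -3.2*p^5 - 1.89*p^4 - 3.31*p^3 + 2.37*p^2 - 0.91*p - 1.86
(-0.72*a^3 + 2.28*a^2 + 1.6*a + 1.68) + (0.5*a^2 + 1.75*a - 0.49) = -0.72*a^3 + 2.78*a^2 + 3.35*a + 1.19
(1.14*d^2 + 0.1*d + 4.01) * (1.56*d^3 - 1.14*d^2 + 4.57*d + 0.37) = 1.7784*d^5 - 1.1436*d^4 + 11.3514*d^3 - 3.6926*d^2 + 18.3627*d + 1.4837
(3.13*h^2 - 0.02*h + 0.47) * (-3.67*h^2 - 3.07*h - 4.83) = -11.4871*h^4 - 9.5357*h^3 - 16.7814*h^2 - 1.3463*h - 2.2701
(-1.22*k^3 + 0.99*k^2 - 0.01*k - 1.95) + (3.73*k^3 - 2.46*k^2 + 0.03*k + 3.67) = 2.51*k^3 - 1.47*k^2 + 0.02*k + 1.72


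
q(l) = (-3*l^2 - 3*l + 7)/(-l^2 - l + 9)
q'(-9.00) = 0.09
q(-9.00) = 3.32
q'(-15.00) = 0.01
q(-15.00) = 3.10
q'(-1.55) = 0.63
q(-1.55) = 0.55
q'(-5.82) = 0.59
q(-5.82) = 4.05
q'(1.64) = -3.92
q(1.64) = -1.28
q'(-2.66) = 4.11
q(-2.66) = -1.36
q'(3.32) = -5.35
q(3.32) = 6.74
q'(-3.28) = 48.03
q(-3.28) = -10.14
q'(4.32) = -0.99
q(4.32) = 4.43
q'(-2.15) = 1.55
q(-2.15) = -0.06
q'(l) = (-6*l - 3)/(-l^2 - l + 9) + (2*l + 1)*(-3*l^2 - 3*l + 7)/(-l^2 - l + 9)^2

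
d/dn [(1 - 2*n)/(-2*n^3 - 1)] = 2*(-4*n^3 + 3*n^2 + 1)/(4*n^6 + 4*n^3 + 1)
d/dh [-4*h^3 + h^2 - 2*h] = -12*h^2 + 2*h - 2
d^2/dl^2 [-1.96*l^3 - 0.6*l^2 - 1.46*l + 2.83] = -11.76*l - 1.2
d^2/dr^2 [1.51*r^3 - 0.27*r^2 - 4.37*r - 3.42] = 9.06*r - 0.54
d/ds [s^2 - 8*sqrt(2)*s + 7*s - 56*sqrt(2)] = 2*s - 8*sqrt(2) + 7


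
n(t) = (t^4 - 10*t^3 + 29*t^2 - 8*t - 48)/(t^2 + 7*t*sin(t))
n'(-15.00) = -119.86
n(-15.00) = 310.19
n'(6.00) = -2.08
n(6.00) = 3.46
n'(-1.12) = -11.74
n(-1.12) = 1.56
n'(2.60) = 0.56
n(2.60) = -0.17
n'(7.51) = 2.40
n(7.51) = 4.47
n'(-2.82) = -61.82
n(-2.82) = 34.72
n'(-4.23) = -130.04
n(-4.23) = -189.70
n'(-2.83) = -63.46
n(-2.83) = 35.34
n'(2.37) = 0.78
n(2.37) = -0.33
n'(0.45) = 135.64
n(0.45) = -29.63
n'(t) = (4*t^3 - 30*t^2 + 58*t - 8)/(t^2 + 7*t*sin(t)) + (-7*t*cos(t) - 2*t - 7*sin(t))*(t^4 - 10*t^3 + 29*t^2 - 8*t - 48)/(t^2 + 7*t*sin(t))^2 = (2*t*(t + 7*sin(t))*(2*t^3 - 15*t^2 + 29*t - 4) + (7*t*cos(t) + 2*t + 7*sin(t))*(-t^4 + 10*t^3 - 29*t^2 + 8*t + 48))/(t^2*(t + 7*sin(t))^2)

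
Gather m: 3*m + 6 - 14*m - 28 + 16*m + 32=5*m + 10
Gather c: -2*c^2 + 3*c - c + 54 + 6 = -2*c^2 + 2*c + 60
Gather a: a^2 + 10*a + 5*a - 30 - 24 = a^2 + 15*a - 54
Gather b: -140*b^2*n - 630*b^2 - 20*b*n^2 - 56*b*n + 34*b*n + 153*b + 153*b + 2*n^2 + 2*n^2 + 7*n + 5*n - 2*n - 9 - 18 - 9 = b^2*(-140*n - 630) + b*(-20*n^2 - 22*n + 306) + 4*n^2 + 10*n - 36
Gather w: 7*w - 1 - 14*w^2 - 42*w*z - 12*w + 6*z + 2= -14*w^2 + w*(-42*z - 5) + 6*z + 1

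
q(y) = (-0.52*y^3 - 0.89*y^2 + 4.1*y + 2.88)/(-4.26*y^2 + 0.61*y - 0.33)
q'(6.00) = 0.16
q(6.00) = 0.78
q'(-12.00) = 0.13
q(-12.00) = -1.17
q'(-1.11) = -0.13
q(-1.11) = 0.33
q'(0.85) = 3.79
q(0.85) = -1.87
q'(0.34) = 19.70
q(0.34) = -6.75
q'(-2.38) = 0.17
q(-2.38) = 0.19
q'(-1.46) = 0.09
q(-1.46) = 0.33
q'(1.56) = 0.94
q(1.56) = -0.53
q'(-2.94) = 0.17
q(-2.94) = 0.09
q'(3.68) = 0.23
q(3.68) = 0.36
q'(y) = (8.52*y - 0.61)*(-0.52*y^3 - 0.89*y^2 + 4.1*y + 2.88)/(-4.26*y^2 + 0.61*y - 0.33)^2 + (-1.56*y^2 - 1.78*y + 4.1)/(-4.26*y^2 + 0.61*y - 0.33)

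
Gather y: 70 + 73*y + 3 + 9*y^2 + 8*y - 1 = 9*y^2 + 81*y + 72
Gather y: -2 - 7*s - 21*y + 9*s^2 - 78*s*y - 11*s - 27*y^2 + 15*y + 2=9*s^2 - 18*s - 27*y^2 + y*(-78*s - 6)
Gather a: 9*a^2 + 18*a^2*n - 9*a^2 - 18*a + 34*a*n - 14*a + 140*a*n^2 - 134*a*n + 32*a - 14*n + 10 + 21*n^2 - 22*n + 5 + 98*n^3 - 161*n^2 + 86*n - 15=18*a^2*n + a*(140*n^2 - 100*n) + 98*n^3 - 140*n^2 + 50*n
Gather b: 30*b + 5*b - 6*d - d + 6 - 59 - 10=35*b - 7*d - 63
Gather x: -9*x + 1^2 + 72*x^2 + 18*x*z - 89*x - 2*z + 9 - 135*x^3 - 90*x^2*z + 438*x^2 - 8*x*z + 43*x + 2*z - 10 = -135*x^3 + x^2*(510 - 90*z) + x*(10*z - 55)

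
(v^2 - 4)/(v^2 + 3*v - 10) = (v + 2)/(v + 5)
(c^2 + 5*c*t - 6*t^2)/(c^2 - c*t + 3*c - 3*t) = (c + 6*t)/(c + 3)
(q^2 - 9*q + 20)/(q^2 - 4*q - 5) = (q - 4)/(q + 1)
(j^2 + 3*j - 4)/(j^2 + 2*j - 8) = (j - 1)/(j - 2)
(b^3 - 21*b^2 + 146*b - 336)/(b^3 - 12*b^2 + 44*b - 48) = (b^2 - 15*b + 56)/(b^2 - 6*b + 8)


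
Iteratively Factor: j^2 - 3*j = (j)*(j - 3)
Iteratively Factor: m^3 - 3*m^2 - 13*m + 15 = (m - 1)*(m^2 - 2*m - 15) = (m - 5)*(m - 1)*(m + 3)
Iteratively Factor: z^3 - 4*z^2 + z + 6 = (z - 2)*(z^2 - 2*z - 3) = (z - 2)*(z + 1)*(z - 3)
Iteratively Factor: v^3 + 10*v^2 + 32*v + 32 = (v + 4)*(v^2 + 6*v + 8) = (v + 4)^2*(v + 2)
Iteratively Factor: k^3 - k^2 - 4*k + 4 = (k + 2)*(k^2 - 3*k + 2) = (k - 1)*(k + 2)*(k - 2)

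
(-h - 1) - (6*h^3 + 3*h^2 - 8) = -6*h^3 - 3*h^2 - h + 7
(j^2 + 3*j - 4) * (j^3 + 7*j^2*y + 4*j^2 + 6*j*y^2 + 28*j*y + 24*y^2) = j^5 + 7*j^4*y + 7*j^4 + 6*j^3*y^2 + 49*j^3*y + 8*j^3 + 42*j^2*y^2 + 56*j^2*y - 16*j^2 + 48*j*y^2 - 112*j*y - 96*y^2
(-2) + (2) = 0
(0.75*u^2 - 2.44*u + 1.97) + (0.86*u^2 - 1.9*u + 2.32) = 1.61*u^2 - 4.34*u + 4.29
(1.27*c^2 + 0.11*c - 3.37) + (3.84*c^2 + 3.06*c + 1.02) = 5.11*c^2 + 3.17*c - 2.35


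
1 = 1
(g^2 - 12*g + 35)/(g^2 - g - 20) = (g - 7)/(g + 4)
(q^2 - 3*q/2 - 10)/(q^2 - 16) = (q + 5/2)/(q + 4)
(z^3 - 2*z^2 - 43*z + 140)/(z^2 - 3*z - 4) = (z^2 + 2*z - 35)/(z + 1)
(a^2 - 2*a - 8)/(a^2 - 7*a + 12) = (a + 2)/(a - 3)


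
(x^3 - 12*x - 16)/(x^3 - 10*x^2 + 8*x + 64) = (x + 2)/(x - 8)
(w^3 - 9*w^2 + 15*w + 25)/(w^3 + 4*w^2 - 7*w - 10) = (w^2 - 10*w + 25)/(w^2 + 3*w - 10)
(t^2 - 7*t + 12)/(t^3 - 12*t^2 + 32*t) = (t - 3)/(t*(t - 8))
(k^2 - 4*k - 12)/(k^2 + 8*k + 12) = (k - 6)/(k + 6)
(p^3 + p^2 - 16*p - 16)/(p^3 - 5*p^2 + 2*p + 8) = (p + 4)/(p - 2)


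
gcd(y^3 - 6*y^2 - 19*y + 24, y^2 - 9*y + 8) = y^2 - 9*y + 8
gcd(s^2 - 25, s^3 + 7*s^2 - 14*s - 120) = s + 5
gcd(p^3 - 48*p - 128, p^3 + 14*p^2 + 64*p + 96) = p^2 + 8*p + 16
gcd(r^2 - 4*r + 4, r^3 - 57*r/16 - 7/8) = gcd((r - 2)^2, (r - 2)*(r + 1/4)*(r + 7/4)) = r - 2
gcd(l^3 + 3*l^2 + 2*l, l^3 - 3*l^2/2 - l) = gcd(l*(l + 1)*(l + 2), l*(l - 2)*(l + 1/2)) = l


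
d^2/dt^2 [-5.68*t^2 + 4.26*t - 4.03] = -11.3600000000000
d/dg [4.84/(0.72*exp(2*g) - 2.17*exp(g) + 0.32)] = (10.5028 - 6.9696*exp(g))*exp(g)/(0.72*exp(2*g) - 2.17*exp(g) + 0.32)^2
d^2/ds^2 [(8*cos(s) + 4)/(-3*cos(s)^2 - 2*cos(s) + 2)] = 24*(4*(1 - cos(s)^2)^2 + 3*cos(s)^5 + 9*cos(s)^3 + 5*cos(s)^2 - 16*cos(s) - 10)/(3*cos(s)^2 + 2*cos(s) - 2)^3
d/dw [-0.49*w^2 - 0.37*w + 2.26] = -0.98*w - 0.37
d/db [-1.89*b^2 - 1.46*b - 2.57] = -3.78*b - 1.46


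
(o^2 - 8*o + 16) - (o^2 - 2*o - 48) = 64 - 6*o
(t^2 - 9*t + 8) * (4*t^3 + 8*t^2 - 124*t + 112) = 4*t^5 - 28*t^4 - 164*t^3 + 1292*t^2 - 2000*t + 896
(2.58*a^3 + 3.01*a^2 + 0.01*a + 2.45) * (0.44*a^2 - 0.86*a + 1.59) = 1.1352*a^5 - 0.8944*a^4 + 1.518*a^3 + 5.8553*a^2 - 2.0911*a + 3.8955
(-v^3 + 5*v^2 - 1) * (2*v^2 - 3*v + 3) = -2*v^5 + 13*v^4 - 18*v^3 + 13*v^2 + 3*v - 3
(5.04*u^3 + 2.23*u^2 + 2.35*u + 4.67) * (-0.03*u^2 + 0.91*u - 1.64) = -0.1512*u^5 + 4.5195*u^4 - 6.3068*u^3 - 1.6588*u^2 + 0.3957*u - 7.6588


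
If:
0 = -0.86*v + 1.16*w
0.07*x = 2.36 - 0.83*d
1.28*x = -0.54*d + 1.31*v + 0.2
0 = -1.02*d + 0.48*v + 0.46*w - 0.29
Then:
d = 2.61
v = 3.60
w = 2.67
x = 2.74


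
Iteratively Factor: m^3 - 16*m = (m + 4)*(m^2 - 4*m) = (m - 4)*(m + 4)*(m)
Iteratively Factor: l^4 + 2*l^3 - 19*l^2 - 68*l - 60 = (l + 3)*(l^3 - l^2 - 16*l - 20) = (l + 2)*(l + 3)*(l^2 - 3*l - 10) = (l - 5)*(l + 2)*(l + 3)*(l + 2)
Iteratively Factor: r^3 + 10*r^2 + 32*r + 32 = (r + 4)*(r^2 + 6*r + 8) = (r + 4)^2*(r + 2)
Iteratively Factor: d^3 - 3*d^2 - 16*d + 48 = (d - 3)*(d^2 - 16) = (d - 4)*(d - 3)*(d + 4)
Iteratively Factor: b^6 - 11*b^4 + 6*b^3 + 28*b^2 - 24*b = (b + 2)*(b^5 - 2*b^4 - 7*b^3 + 20*b^2 - 12*b) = b*(b + 2)*(b^4 - 2*b^3 - 7*b^2 + 20*b - 12) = b*(b + 2)*(b + 3)*(b^3 - 5*b^2 + 8*b - 4) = b*(b - 2)*(b + 2)*(b + 3)*(b^2 - 3*b + 2) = b*(b - 2)^2*(b + 2)*(b + 3)*(b - 1)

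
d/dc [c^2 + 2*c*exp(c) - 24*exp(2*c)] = 2*c*exp(c) + 2*c - 48*exp(2*c) + 2*exp(c)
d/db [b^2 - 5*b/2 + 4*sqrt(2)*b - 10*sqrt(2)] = 2*b - 5/2 + 4*sqrt(2)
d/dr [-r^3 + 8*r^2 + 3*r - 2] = -3*r^2 + 16*r + 3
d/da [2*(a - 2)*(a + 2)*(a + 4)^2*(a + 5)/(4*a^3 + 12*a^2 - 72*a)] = (a^7 + 11*a^6 + 3*a^5 - 287*a^4 - 712*a^3 + 564*a^2 + 960*a - 2880)/(a^2*(a^4 + 6*a^3 - 27*a^2 - 108*a + 324))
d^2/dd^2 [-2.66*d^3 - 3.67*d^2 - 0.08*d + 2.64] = -15.96*d - 7.34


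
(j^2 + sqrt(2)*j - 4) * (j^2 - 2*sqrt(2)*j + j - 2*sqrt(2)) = j^4 - sqrt(2)*j^3 + j^3 - 8*j^2 - sqrt(2)*j^2 - 8*j + 8*sqrt(2)*j + 8*sqrt(2)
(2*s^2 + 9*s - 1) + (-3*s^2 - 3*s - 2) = -s^2 + 6*s - 3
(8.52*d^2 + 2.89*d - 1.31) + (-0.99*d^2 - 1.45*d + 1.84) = 7.53*d^2 + 1.44*d + 0.53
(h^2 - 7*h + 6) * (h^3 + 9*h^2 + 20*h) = h^5 + 2*h^4 - 37*h^3 - 86*h^2 + 120*h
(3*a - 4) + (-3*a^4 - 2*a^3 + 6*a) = -3*a^4 - 2*a^3 + 9*a - 4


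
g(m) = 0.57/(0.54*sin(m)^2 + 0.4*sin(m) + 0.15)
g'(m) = 0.57*(-1.08*sin(m)*cos(m) - 0.4*cos(m))/(0.54*sin(m)^2 + 0.4*sin(m) + 0.15)^2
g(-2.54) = 5.90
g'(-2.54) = -10.64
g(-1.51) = 1.97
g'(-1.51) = 0.28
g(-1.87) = 2.19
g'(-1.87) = -1.56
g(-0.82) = 3.90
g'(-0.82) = 7.09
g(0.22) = 2.17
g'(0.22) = -5.11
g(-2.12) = 2.83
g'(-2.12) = -3.81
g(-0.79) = 4.12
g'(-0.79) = 7.70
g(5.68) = 5.88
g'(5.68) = 10.64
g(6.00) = 7.09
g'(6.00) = -8.32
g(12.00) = 6.27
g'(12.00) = 10.46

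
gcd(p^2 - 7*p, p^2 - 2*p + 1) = 1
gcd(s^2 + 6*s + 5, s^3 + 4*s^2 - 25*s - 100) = s + 5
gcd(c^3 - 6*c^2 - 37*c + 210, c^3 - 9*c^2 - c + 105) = c^2 - 12*c + 35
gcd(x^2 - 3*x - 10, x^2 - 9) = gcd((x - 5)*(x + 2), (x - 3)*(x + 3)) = 1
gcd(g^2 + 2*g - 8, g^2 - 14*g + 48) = 1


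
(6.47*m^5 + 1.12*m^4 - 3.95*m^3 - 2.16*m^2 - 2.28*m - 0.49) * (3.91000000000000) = 25.2977*m^5 + 4.3792*m^4 - 15.4445*m^3 - 8.4456*m^2 - 8.9148*m - 1.9159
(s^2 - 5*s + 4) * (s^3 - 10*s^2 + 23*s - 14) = s^5 - 15*s^4 + 77*s^3 - 169*s^2 + 162*s - 56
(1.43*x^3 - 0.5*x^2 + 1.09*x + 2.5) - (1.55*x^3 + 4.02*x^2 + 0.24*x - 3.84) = -0.12*x^3 - 4.52*x^2 + 0.85*x + 6.34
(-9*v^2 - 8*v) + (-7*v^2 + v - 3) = -16*v^2 - 7*v - 3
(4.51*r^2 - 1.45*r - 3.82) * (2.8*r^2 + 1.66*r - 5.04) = 12.628*r^4 + 3.4266*r^3 - 35.8334*r^2 + 0.9668*r + 19.2528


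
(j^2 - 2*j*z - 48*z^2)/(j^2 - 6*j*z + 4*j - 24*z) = (j^2 - 2*j*z - 48*z^2)/(j^2 - 6*j*z + 4*j - 24*z)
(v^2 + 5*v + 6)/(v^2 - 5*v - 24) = (v + 2)/(v - 8)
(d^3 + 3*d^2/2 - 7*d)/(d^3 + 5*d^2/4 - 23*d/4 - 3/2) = 2*d*(2*d + 7)/(4*d^2 + 13*d + 3)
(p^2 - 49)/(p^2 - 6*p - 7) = (p + 7)/(p + 1)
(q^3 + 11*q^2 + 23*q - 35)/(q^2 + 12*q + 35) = q - 1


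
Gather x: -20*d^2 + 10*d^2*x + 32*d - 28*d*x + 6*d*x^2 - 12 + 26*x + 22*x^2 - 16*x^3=-20*d^2 + 32*d - 16*x^3 + x^2*(6*d + 22) + x*(10*d^2 - 28*d + 26) - 12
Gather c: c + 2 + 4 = c + 6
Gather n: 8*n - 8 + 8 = 8*n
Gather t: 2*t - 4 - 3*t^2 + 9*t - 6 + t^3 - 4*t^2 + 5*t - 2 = t^3 - 7*t^2 + 16*t - 12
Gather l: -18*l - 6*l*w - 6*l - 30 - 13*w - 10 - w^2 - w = l*(-6*w - 24) - w^2 - 14*w - 40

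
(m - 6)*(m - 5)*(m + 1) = m^3 - 10*m^2 + 19*m + 30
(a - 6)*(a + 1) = a^2 - 5*a - 6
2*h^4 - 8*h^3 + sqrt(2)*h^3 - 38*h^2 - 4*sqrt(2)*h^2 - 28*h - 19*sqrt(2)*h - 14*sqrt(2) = (h - 7)*(h + 2)*(sqrt(2)*h + 1)*(sqrt(2)*h + sqrt(2))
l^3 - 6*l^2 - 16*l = l*(l - 8)*(l + 2)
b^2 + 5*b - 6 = (b - 1)*(b + 6)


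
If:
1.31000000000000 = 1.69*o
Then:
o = 0.78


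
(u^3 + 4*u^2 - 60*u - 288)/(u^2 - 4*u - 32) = (u^2 + 12*u + 36)/(u + 4)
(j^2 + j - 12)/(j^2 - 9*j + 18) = (j + 4)/(j - 6)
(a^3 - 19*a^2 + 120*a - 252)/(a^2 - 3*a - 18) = (a^2 - 13*a + 42)/(a + 3)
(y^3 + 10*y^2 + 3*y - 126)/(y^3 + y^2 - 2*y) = (y^3 + 10*y^2 + 3*y - 126)/(y*(y^2 + y - 2))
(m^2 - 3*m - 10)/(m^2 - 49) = (m^2 - 3*m - 10)/(m^2 - 49)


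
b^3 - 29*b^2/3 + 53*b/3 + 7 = (b - 7)*(b - 3)*(b + 1/3)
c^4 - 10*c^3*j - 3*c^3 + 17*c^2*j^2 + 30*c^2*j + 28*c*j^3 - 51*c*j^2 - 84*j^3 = (c - 3)*(c - 7*j)*(c - 4*j)*(c + j)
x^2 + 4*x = x*(x + 4)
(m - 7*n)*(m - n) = m^2 - 8*m*n + 7*n^2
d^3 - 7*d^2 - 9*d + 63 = (d - 7)*(d - 3)*(d + 3)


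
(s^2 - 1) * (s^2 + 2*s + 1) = s^4 + 2*s^3 - 2*s - 1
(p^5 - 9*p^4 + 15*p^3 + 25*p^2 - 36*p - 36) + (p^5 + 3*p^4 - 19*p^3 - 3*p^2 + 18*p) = 2*p^5 - 6*p^4 - 4*p^3 + 22*p^2 - 18*p - 36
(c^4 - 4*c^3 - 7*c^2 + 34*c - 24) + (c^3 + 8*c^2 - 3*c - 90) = c^4 - 3*c^3 + c^2 + 31*c - 114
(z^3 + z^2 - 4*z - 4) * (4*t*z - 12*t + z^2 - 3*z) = 4*t*z^4 - 8*t*z^3 - 28*t*z^2 + 32*t*z + 48*t + z^5 - 2*z^4 - 7*z^3 + 8*z^2 + 12*z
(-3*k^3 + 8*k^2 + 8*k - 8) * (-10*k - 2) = 30*k^4 - 74*k^3 - 96*k^2 + 64*k + 16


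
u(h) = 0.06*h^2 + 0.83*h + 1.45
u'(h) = 0.12*h + 0.83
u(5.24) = 7.45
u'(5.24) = 1.46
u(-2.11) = -0.03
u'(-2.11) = 0.58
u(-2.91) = -0.46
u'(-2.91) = 0.48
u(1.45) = 2.78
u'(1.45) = 1.00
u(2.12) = 3.48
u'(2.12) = 1.08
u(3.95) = 5.66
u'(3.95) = 1.30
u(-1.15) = 0.57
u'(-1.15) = 0.69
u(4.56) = 6.48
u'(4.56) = 1.38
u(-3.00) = -0.50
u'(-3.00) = 0.47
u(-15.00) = 2.50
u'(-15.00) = -0.97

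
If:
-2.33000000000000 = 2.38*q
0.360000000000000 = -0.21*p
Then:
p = -1.71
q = -0.98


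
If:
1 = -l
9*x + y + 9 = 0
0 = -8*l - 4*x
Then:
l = -1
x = 2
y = -27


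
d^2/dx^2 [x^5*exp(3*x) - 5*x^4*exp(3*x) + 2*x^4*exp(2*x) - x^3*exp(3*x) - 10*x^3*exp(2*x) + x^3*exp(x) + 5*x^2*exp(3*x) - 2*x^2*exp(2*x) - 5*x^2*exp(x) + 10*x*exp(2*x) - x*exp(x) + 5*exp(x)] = (9*x^5*exp(2*x) - 15*x^4*exp(2*x) + 8*x^4*exp(x) - 109*x^3*exp(2*x) - 8*x^3*exp(x) + x^3 - 33*x^2*exp(2*x) - 104*x^2*exp(x) + x^2 + 54*x*exp(2*x) - 36*x*exp(x) - 15*x + 10*exp(2*x) + 36*exp(x) - 7)*exp(x)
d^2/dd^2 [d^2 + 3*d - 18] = 2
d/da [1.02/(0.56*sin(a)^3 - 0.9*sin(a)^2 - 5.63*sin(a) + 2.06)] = (-1.7136*sin(a)^2 + 1.836*sin(a) + 5.7426)*cos(a)/(0.56*sin(a)^3 - 0.9*sin(a)^2 - 5.63*sin(a) + 2.06)^2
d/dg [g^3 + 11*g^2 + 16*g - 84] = 3*g^2 + 22*g + 16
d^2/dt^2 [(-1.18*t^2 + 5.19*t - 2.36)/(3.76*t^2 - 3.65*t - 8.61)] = (114.359648*t^3 - 429.393504*t^2 + 1202.445744*t - 716.844418)/(53.157376*t^6 - 154.80672*t^5 - 214.896408*t^4 + 660.354715*t^3 + 492.089913*t^2 - 811.746495*t - 638.277381)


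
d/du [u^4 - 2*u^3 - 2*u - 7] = 4*u^3 - 6*u^2 - 2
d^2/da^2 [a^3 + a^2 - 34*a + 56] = 6*a + 2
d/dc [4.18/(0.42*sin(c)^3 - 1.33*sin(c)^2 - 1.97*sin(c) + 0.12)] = (-5.2668*sin(c)^2 + 11.1188*sin(c) + 8.2346)*cos(c)/(0.42*sin(c)^3 - 1.33*sin(c)^2 - 1.97*sin(c) + 0.12)^2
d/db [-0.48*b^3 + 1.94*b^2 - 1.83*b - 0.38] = -1.44*b^2 + 3.88*b - 1.83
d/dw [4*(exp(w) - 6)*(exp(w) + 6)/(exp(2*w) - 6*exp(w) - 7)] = (-24*exp(2*w) + 232*exp(w) - 864)*exp(w)/(exp(4*w) - 12*exp(3*w) + 22*exp(2*w) + 84*exp(w) + 49)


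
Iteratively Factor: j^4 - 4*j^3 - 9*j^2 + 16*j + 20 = (j - 5)*(j^3 + j^2 - 4*j - 4) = (j - 5)*(j - 2)*(j^2 + 3*j + 2) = (j - 5)*(j - 2)*(j + 2)*(j + 1)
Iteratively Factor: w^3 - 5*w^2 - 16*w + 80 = (w - 5)*(w^2 - 16) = (w - 5)*(w - 4)*(w + 4)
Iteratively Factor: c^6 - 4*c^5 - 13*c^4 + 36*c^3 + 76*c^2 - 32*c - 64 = (c - 4)*(c^5 - 13*c^3 - 16*c^2 + 12*c + 16) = (c - 4)^2*(c^4 + 4*c^3 + 3*c^2 - 4*c - 4) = (c - 4)^2*(c + 1)*(c^3 + 3*c^2 - 4) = (c - 4)^2*(c + 1)*(c + 2)*(c^2 + c - 2) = (c - 4)^2*(c - 1)*(c + 1)*(c + 2)*(c + 2)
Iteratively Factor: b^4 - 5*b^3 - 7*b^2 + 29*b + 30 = (b + 1)*(b^3 - 6*b^2 - b + 30) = (b - 3)*(b + 1)*(b^2 - 3*b - 10) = (b - 5)*(b - 3)*(b + 1)*(b + 2)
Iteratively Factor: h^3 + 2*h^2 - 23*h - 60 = (h + 4)*(h^2 - 2*h - 15) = (h + 3)*(h + 4)*(h - 5)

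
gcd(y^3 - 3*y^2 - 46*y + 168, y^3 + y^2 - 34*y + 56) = y^2 + 3*y - 28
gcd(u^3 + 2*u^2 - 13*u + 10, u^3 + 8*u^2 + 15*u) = u + 5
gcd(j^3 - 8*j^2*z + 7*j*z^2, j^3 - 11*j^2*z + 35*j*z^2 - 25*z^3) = -j + z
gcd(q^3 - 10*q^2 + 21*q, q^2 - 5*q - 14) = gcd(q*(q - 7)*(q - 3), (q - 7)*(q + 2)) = q - 7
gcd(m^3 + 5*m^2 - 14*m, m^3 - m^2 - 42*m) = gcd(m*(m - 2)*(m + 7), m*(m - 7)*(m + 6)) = m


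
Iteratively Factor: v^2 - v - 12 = (v + 3)*(v - 4)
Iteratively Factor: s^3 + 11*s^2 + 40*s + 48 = (s + 3)*(s^2 + 8*s + 16) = (s + 3)*(s + 4)*(s + 4)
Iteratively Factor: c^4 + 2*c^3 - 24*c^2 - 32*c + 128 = (c + 4)*(c^3 - 2*c^2 - 16*c + 32) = (c - 4)*(c + 4)*(c^2 + 2*c - 8) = (c - 4)*(c - 2)*(c + 4)*(c + 4)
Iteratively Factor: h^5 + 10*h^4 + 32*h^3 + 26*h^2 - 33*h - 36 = (h + 3)*(h^4 + 7*h^3 + 11*h^2 - 7*h - 12) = (h + 3)*(h + 4)*(h^3 + 3*h^2 - h - 3) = (h + 1)*(h + 3)*(h + 4)*(h^2 + 2*h - 3) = (h - 1)*(h + 1)*(h + 3)*(h + 4)*(h + 3)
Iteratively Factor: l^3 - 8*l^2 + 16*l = (l - 4)*(l^2 - 4*l) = (l - 4)^2*(l)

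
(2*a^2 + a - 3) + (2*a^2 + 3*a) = 4*a^2 + 4*a - 3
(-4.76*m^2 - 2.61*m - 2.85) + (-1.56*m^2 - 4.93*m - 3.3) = -6.32*m^2 - 7.54*m - 6.15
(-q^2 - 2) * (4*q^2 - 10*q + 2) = -4*q^4 + 10*q^3 - 10*q^2 + 20*q - 4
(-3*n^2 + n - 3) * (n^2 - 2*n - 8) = -3*n^4 + 7*n^3 + 19*n^2 - 2*n + 24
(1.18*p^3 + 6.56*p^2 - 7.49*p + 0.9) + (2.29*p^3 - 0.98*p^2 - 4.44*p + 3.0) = 3.47*p^3 + 5.58*p^2 - 11.93*p + 3.9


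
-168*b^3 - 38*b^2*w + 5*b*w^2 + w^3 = (-6*b + w)*(4*b + w)*(7*b + w)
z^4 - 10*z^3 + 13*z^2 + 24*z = z*(z - 8)*(z - 3)*(z + 1)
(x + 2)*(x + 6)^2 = x^3 + 14*x^2 + 60*x + 72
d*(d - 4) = d^2 - 4*d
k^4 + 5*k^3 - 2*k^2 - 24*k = k*(k - 2)*(k + 3)*(k + 4)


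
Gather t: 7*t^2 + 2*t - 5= 7*t^2 + 2*t - 5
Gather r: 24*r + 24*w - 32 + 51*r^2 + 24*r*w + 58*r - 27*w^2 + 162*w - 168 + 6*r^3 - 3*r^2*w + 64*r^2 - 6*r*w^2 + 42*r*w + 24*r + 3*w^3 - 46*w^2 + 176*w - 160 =6*r^3 + r^2*(115 - 3*w) + r*(-6*w^2 + 66*w + 106) + 3*w^3 - 73*w^2 + 362*w - 360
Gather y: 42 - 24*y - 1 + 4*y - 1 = 40 - 20*y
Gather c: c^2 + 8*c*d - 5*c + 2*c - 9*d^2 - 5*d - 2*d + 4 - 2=c^2 + c*(8*d - 3) - 9*d^2 - 7*d + 2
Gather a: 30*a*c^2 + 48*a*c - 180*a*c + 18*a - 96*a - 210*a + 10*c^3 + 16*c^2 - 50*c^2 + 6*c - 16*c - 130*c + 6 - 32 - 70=a*(30*c^2 - 132*c - 288) + 10*c^3 - 34*c^2 - 140*c - 96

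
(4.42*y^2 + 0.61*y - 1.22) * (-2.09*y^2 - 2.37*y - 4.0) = -9.2378*y^4 - 11.7503*y^3 - 16.5759*y^2 + 0.4514*y + 4.88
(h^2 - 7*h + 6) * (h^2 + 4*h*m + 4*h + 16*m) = h^4 + 4*h^3*m - 3*h^3 - 12*h^2*m - 22*h^2 - 88*h*m + 24*h + 96*m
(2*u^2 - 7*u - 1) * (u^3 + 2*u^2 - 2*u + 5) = 2*u^5 - 3*u^4 - 19*u^3 + 22*u^2 - 33*u - 5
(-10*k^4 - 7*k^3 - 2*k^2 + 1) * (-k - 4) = 10*k^5 + 47*k^4 + 30*k^3 + 8*k^2 - k - 4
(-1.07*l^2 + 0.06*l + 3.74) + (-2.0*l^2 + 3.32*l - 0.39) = -3.07*l^2 + 3.38*l + 3.35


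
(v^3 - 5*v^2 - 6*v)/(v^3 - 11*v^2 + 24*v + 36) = v/(v - 6)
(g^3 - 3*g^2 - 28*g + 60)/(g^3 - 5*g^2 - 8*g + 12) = (g^2 + 3*g - 10)/(g^2 + g - 2)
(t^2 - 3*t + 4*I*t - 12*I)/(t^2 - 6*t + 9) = (t + 4*I)/(t - 3)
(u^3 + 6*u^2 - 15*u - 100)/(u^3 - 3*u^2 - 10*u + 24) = (u^2 + 10*u + 25)/(u^2 + u - 6)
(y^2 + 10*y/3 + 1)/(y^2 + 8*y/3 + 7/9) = 3*(y + 3)/(3*y + 7)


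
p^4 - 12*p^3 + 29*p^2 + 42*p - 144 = (p - 8)*(p - 3)^2*(p + 2)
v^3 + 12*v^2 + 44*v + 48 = (v + 2)*(v + 4)*(v + 6)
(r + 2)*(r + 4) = r^2 + 6*r + 8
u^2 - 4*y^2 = (u - 2*y)*(u + 2*y)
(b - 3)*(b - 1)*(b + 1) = b^3 - 3*b^2 - b + 3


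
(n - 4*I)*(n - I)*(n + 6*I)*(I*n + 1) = I*n^4 + 27*I*n^2 + 50*n - 24*I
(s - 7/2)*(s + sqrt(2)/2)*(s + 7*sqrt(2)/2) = s^3 - 7*s^2/2 + 4*sqrt(2)*s^2 - 14*sqrt(2)*s + 7*s/2 - 49/4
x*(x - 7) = x^2 - 7*x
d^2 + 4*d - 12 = (d - 2)*(d + 6)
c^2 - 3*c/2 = c*(c - 3/2)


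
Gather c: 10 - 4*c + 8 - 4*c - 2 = 16 - 8*c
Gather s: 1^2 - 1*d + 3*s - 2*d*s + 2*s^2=-d + 2*s^2 + s*(3 - 2*d) + 1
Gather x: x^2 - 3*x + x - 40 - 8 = x^2 - 2*x - 48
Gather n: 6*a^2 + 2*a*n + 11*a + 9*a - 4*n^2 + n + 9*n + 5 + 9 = 6*a^2 + 20*a - 4*n^2 + n*(2*a + 10) + 14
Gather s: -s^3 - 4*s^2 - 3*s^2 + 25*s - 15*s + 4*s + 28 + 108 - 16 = -s^3 - 7*s^2 + 14*s + 120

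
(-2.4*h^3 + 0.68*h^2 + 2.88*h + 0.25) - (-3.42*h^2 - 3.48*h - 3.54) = -2.4*h^3 + 4.1*h^2 + 6.36*h + 3.79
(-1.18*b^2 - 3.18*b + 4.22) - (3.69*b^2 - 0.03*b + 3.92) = -4.87*b^2 - 3.15*b + 0.3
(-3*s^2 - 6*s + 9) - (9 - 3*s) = -3*s^2 - 3*s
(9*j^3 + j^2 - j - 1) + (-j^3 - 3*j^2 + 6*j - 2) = 8*j^3 - 2*j^2 + 5*j - 3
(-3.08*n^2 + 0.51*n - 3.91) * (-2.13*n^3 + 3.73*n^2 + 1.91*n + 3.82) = 6.5604*n^5 - 12.5747*n^4 + 4.3478*n^3 - 25.3758*n^2 - 5.5199*n - 14.9362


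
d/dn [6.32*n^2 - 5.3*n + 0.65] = 12.64*n - 5.3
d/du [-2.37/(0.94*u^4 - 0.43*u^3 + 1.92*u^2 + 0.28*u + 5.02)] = (8.9112*u^3 - 3.0573*u^2 + 9.1008*u + 0.6636)/(0.94*u^4 - 0.43*u^3 + 1.92*u^2 + 0.28*u + 5.02)^2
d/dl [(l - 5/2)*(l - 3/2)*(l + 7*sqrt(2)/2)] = 3*l^2 - 8*l + 7*sqrt(2)*l - 14*sqrt(2) + 15/4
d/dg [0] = 0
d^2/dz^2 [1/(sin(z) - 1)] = -(sin(z) + 2)/(sin(z) - 1)^2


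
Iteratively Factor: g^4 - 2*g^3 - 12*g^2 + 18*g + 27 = (g + 1)*(g^3 - 3*g^2 - 9*g + 27) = (g - 3)*(g + 1)*(g^2 - 9) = (g - 3)^2*(g + 1)*(g + 3)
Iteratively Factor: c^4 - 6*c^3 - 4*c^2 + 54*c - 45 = (c - 3)*(c^3 - 3*c^2 - 13*c + 15) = (c - 3)*(c + 3)*(c^2 - 6*c + 5) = (c - 5)*(c - 3)*(c + 3)*(c - 1)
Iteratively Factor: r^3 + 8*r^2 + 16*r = (r + 4)*(r^2 + 4*r) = r*(r + 4)*(r + 4)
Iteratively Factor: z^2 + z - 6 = (z - 2)*(z + 3)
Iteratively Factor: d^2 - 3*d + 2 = (d - 1)*(d - 2)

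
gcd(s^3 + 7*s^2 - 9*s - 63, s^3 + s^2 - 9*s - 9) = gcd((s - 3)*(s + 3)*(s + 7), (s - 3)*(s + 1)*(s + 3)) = s^2 - 9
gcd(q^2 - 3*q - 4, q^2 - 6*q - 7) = q + 1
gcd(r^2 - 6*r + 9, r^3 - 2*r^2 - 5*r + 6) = r - 3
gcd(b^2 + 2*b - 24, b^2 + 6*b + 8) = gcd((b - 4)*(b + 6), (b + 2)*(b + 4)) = 1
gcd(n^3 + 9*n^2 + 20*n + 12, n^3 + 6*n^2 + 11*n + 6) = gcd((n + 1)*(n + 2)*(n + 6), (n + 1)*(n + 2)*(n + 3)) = n^2 + 3*n + 2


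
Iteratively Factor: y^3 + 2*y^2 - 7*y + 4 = (y - 1)*(y^2 + 3*y - 4) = (y - 1)*(y + 4)*(y - 1)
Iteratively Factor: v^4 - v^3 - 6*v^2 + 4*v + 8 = (v + 1)*(v^3 - 2*v^2 - 4*v + 8) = (v - 2)*(v + 1)*(v^2 - 4) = (v - 2)*(v + 1)*(v + 2)*(v - 2)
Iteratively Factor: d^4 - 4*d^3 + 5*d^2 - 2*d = (d - 2)*(d^3 - 2*d^2 + d) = (d - 2)*(d - 1)*(d^2 - d) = d*(d - 2)*(d - 1)*(d - 1)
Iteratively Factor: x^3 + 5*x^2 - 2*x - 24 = (x - 2)*(x^2 + 7*x + 12) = (x - 2)*(x + 3)*(x + 4)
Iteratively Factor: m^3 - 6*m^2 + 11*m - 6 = (m - 1)*(m^2 - 5*m + 6) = (m - 2)*(m - 1)*(m - 3)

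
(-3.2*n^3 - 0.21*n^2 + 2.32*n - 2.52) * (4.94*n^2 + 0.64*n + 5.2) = -15.808*n^5 - 3.0854*n^4 - 5.3136*n^3 - 12.056*n^2 + 10.4512*n - 13.104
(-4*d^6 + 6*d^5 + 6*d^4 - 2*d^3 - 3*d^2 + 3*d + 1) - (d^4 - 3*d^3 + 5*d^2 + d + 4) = -4*d^6 + 6*d^5 + 5*d^4 + d^3 - 8*d^2 + 2*d - 3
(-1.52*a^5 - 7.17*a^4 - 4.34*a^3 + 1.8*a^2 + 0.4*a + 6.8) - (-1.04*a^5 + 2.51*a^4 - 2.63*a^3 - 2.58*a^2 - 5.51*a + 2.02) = -0.48*a^5 - 9.68*a^4 - 1.71*a^3 + 4.38*a^2 + 5.91*a + 4.78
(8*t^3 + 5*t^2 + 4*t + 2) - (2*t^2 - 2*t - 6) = 8*t^3 + 3*t^2 + 6*t + 8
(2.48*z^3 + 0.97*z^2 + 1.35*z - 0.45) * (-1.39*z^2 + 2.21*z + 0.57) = -3.4472*z^5 + 4.1325*z^4 + 1.6808*z^3 + 4.1619*z^2 - 0.225*z - 0.2565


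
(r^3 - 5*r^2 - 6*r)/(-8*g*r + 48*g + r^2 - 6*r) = r*(r + 1)/(-8*g + r)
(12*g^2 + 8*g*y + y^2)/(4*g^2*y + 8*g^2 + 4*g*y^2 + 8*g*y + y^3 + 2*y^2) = (6*g + y)/(2*g*y + 4*g + y^2 + 2*y)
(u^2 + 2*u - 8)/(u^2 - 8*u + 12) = (u + 4)/(u - 6)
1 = 1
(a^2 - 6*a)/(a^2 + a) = (a - 6)/(a + 1)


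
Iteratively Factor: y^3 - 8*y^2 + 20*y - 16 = (y - 2)*(y^2 - 6*y + 8) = (y - 4)*(y - 2)*(y - 2)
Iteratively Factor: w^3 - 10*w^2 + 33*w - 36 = (w - 3)*(w^2 - 7*w + 12) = (w - 4)*(w - 3)*(w - 3)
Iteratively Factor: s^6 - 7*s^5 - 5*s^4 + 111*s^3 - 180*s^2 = (s - 5)*(s^5 - 2*s^4 - 15*s^3 + 36*s^2) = (s - 5)*(s - 3)*(s^4 + s^3 - 12*s^2) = (s - 5)*(s - 3)^2*(s^3 + 4*s^2) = (s - 5)*(s - 3)^2*(s + 4)*(s^2) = s*(s - 5)*(s - 3)^2*(s + 4)*(s)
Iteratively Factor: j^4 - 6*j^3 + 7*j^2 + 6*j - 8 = (j - 2)*(j^3 - 4*j^2 - j + 4) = (j - 4)*(j - 2)*(j^2 - 1) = (j - 4)*(j - 2)*(j + 1)*(j - 1)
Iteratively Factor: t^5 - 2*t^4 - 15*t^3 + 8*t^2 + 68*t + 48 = (t - 3)*(t^4 + t^3 - 12*t^2 - 28*t - 16) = (t - 3)*(t + 2)*(t^3 - t^2 - 10*t - 8) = (t - 3)*(t + 2)^2*(t^2 - 3*t - 4) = (t - 4)*(t - 3)*(t + 2)^2*(t + 1)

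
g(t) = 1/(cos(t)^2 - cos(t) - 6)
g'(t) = (2*sin(t)*cos(t) - sin(t))/(cos(t)^2 - cos(t) - 6)^2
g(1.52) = -0.17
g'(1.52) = -0.02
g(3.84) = -0.22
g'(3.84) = 0.08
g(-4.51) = -0.17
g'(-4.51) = -0.04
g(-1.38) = -0.16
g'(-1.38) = 0.02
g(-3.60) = -0.23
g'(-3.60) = -0.07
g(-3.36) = -0.25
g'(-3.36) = -0.04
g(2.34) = -0.21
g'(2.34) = -0.07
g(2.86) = -0.24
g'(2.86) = -0.05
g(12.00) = -0.16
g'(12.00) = -0.00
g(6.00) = -0.17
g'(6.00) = -0.00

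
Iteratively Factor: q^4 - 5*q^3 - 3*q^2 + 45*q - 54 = (q - 3)*(q^3 - 2*q^2 - 9*q + 18) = (q - 3)*(q - 2)*(q^2 - 9) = (q - 3)*(q - 2)*(q + 3)*(q - 3)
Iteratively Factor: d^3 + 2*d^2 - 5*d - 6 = (d + 1)*(d^2 + d - 6) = (d - 2)*(d + 1)*(d + 3)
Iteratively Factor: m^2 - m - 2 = (m - 2)*(m + 1)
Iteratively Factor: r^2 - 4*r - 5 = (r + 1)*(r - 5)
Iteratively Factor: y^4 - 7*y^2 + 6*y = (y)*(y^3 - 7*y + 6) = y*(y - 1)*(y^2 + y - 6) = y*(y - 1)*(y + 3)*(y - 2)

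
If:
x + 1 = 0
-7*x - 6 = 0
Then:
No Solution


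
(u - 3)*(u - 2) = u^2 - 5*u + 6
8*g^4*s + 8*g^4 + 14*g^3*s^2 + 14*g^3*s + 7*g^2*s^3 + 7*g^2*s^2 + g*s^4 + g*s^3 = (g + s)*(2*g + s)*(4*g + s)*(g*s + g)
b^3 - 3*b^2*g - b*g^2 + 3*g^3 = (b - 3*g)*(b - g)*(b + g)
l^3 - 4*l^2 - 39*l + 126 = (l - 7)*(l - 3)*(l + 6)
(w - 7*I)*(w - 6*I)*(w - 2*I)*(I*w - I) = I*w^4 + 15*w^3 - I*w^3 - 15*w^2 - 68*I*w^2 - 84*w + 68*I*w + 84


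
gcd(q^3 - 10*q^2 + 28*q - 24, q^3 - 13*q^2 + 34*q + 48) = q - 6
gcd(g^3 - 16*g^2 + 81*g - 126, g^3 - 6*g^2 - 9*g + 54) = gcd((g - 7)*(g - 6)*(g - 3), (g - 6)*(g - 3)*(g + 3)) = g^2 - 9*g + 18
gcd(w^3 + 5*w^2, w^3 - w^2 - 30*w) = w^2 + 5*w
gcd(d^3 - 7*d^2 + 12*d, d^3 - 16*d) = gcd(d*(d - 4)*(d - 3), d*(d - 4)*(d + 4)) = d^2 - 4*d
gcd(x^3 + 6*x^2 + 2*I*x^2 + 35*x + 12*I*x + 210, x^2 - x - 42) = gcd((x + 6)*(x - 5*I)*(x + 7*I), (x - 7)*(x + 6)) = x + 6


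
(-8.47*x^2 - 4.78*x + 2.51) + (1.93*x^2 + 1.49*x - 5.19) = -6.54*x^2 - 3.29*x - 2.68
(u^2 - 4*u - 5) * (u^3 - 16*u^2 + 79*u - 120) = u^5 - 20*u^4 + 138*u^3 - 356*u^2 + 85*u + 600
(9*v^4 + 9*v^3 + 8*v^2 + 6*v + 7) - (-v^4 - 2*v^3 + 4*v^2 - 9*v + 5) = 10*v^4 + 11*v^3 + 4*v^2 + 15*v + 2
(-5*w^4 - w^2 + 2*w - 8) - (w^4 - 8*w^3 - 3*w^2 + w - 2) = -6*w^4 + 8*w^3 + 2*w^2 + w - 6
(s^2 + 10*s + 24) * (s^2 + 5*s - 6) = s^4 + 15*s^3 + 68*s^2 + 60*s - 144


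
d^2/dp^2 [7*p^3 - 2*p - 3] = 42*p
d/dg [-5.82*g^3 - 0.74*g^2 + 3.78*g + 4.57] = -17.46*g^2 - 1.48*g + 3.78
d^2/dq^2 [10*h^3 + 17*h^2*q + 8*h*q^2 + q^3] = 16*h + 6*q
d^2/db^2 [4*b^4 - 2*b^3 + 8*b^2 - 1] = 48*b^2 - 12*b + 16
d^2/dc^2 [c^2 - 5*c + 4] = 2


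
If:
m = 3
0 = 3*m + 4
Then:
No Solution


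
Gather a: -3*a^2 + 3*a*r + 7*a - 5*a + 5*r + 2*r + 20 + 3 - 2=-3*a^2 + a*(3*r + 2) + 7*r + 21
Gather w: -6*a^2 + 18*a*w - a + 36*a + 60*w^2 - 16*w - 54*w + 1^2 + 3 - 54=-6*a^2 + 35*a + 60*w^2 + w*(18*a - 70) - 50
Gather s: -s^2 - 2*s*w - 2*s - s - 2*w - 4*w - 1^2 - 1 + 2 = -s^2 + s*(-2*w - 3) - 6*w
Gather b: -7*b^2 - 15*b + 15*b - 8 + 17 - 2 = 7 - 7*b^2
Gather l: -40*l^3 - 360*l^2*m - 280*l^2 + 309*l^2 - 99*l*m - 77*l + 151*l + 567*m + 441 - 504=-40*l^3 + l^2*(29 - 360*m) + l*(74 - 99*m) + 567*m - 63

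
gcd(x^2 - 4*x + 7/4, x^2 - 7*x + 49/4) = x - 7/2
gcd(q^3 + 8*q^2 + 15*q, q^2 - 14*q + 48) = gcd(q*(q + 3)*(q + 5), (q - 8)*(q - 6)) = 1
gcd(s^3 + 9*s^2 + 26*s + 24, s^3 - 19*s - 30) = s^2 + 5*s + 6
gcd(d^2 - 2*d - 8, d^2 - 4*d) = d - 4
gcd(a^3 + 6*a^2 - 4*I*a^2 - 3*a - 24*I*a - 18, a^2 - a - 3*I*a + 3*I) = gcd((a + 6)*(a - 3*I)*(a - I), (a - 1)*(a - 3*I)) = a - 3*I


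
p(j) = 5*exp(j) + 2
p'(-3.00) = 0.25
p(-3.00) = 2.25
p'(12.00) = 813773.96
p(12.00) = 813775.96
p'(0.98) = 13.32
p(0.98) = 15.32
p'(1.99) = 36.58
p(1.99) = 38.58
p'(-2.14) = 0.59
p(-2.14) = 2.59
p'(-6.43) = 0.01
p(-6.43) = 2.01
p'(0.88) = 12.05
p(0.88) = 14.05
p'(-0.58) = 2.80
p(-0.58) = 4.80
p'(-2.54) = 0.39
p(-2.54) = 2.39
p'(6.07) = 2163.40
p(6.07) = 2165.40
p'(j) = 5*exp(j)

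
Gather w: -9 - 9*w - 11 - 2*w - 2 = -11*w - 22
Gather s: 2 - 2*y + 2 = 4 - 2*y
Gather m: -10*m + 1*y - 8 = -10*m + y - 8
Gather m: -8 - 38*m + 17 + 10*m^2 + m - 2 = 10*m^2 - 37*m + 7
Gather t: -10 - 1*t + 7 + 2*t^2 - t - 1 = 2*t^2 - 2*t - 4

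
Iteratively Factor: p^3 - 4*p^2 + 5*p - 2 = (p - 1)*(p^2 - 3*p + 2) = (p - 2)*(p - 1)*(p - 1)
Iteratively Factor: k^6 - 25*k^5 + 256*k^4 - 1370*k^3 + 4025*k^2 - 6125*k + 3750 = (k - 5)*(k^5 - 20*k^4 + 156*k^3 - 590*k^2 + 1075*k - 750) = (k - 5)^2*(k^4 - 15*k^3 + 81*k^2 - 185*k + 150) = (k - 5)^3*(k^3 - 10*k^2 + 31*k - 30) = (k - 5)^3*(k - 3)*(k^2 - 7*k + 10) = (k - 5)^3*(k - 3)*(k - 2)*(k - 5)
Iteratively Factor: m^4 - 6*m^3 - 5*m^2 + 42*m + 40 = (m + 1)*(m^3 - 7*m^2 + 2*m + 40) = (m - 4)*(m + 1)*(m^2 - 3*m - 10) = (m - 4)*(m + 1)*(m + 2)*(m - 5)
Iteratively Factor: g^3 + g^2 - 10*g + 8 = (g + 4)*(g^2 - 3*g + 2) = (g - 1)*(g + 4)*(g - 2)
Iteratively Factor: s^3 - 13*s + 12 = (s - 3)*(s^2 + 3*s - 4) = (s - 3)*(s + 4)*(s - 1)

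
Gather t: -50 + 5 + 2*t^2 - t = 2*t^2 - t - 45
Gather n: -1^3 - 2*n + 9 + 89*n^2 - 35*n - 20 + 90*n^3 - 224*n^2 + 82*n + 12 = 90*n^3 - 135*n^2 + 45*n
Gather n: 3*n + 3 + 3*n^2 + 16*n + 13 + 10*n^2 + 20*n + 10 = 13*n^2 + 39*n + 26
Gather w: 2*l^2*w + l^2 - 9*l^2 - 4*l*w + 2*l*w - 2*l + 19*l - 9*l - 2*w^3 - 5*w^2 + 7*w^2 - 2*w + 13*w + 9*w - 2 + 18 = -8*l^2 + 8*l - 2*w^3 + 2*w^2 + w*(2*l^2 - 2*l + 20) + 16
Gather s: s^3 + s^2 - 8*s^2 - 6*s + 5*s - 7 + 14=s^3 - 7*s^2 - s + 7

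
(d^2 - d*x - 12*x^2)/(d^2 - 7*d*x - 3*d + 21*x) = (d^2 - d*x - 12*x^2)/(d^2 - 7*d*x - 3*d + 21*x)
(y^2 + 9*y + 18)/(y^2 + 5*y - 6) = (y + 3)/(y - 1)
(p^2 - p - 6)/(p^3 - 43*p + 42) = (p^2 - p - 6)/(p^3 - 43*p + 42)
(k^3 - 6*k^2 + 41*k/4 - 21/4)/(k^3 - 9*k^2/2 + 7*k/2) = (k - 3/2)/k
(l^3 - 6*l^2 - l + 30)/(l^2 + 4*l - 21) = (l^2 - 3*l - 10)/(l + 7)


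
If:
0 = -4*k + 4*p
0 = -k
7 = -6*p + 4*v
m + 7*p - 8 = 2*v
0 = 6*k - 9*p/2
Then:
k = 0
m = 23/2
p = 0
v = 7/4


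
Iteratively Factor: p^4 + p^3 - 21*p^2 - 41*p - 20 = (p + 1)*(p^3 - 21*p - 20) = (p + 1)^2*(p^2 - p - 20) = (p - 5)*(p + 1)^2*(p + 4)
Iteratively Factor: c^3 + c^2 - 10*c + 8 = (c + 4)*(c^2 - 3*c + 2) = (c - 1)*(c + 4)*(c - 2)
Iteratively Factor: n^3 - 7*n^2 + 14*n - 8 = (n - 2)*(n^2 - 5*n + 4) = (n - 4)*(n - 2)*(n - 1)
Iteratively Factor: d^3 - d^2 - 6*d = (d)*(d^2 - d - 6) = d*(d - 3)*(d + 2)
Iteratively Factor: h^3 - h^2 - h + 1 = (h - 1)*(h^2 - 1) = (h - 1)^2*(h + 1)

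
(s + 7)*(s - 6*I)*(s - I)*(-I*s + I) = -I*s^4 - 7*s^3 - 6*I*s^3 - 42*s^2 + 13*I*s^2 + 49*s + 36*I*s - 42*I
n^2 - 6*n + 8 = (n - 4)*(n - 2)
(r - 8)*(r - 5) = r^2 - 13*r + 40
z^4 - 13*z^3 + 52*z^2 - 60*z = z*(z - 6)*(z - 5)*(z - 2)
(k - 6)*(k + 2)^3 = k^4 - 24*k^2 - 64*k - 48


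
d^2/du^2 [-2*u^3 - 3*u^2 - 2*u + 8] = -12*u - 6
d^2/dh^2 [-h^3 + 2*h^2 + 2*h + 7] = 4 - 6*h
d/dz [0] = 0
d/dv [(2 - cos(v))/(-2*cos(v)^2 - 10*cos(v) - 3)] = (-8*cos(v) + cos(2*v) - 22)*sin(v)/(10*cos(v) + cos(2*v) + 4)^2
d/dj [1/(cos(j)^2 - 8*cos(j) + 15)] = 2*(cos(j) - 4)*sin(j)/(cos(j)^2 - 8*cos(j) + 15)^2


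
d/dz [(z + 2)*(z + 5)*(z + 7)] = 3*z^2 + 28*z + 59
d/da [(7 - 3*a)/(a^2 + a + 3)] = (-3*a^2 - 3*a + (2*a + 1)*(3*a - 7) - 9)/(a^2 + a + 3)^2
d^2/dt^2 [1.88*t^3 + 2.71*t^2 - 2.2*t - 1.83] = 11.28*t + 5.42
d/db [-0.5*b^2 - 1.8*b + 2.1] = -1.0*b - 1.8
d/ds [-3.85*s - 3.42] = -3.85000000000000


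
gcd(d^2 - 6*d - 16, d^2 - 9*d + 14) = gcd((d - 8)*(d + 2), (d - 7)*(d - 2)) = 1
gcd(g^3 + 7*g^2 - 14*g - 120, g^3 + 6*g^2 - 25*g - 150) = g^2 + 11*g + 30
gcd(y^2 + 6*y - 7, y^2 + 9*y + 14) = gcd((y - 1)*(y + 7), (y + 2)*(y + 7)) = y + 7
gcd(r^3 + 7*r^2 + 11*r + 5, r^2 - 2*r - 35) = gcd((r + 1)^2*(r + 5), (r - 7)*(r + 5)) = r + 5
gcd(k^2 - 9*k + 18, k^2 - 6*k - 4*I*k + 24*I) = k - 6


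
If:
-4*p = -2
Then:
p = 1/2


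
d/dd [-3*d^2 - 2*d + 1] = -6*d - 2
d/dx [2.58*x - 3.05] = 2.58000000000000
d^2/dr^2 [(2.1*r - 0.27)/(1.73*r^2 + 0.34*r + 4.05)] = ((2.1*r - 0.27)*(3.46*r + 0.34)*(6.92*r + 0.68) - (21.798*r + 0.4938)*(1.73*r^2 + 0.34*r + 4.05))/(1.73*r^2 + 0.34*r + 4.05)^3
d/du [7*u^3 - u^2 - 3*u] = 21*u^2 - 2*u - 3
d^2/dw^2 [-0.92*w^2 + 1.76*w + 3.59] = -1.84000000000000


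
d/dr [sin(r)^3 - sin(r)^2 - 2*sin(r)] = (3*sin(r)^2 - 2*sin(r) - 2)*cos(r)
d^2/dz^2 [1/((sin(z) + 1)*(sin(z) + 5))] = (sin(z) + sin(3*z) + 7*cos(2*z) + 55)/((sin(z) + 1)^2*(sin(z) + 5)^3)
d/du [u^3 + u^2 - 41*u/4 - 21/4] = 3*u^2 + 2*u - 41/4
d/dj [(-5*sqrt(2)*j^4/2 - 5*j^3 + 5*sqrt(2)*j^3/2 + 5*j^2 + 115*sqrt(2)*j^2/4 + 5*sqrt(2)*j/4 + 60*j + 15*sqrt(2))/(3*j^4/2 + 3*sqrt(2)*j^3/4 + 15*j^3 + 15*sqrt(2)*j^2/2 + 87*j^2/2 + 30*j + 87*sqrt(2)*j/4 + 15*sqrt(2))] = 5*(-22*sqrt(2)*j^6 + 2*j^6 - 162*sqrt(2)*j^5 - 48*j^5 - 477*j^4 - 317*sqrt(2)*j^4 - 1166*j^3 - 152*sqrt(2)*j^3 - 571*j^2 - 231*sqrt(2)*j^2 - 616*sqrt(2)*j + 680*j - 328 + 240*sqrt(2))/(3*(2*j^8 + 2*sqrt(2)*j^7 + 40*j^7 + 40*sqrt(2)*j^6 + 317*j^6 + 316*sqrt(2)*j^5 + 1260*j^5 + 1240*sqrt(2)*j^4 + 2640*j^4 + 2940*j^3 + 2482*sqrt(2)*j^3 + 2041*j^2 + 2320*sqrt(2)*j^2 + 800*sqrt(2)*j + 1160*j + 400))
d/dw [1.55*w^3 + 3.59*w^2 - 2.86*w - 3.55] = 4.65*w^2 + 7.18*w - 2.86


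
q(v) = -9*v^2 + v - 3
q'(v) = 1 - 18*v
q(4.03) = -145.14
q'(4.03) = -71.54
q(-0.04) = -3.05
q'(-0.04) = 1.72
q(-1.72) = -31.35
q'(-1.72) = 31.96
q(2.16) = -42.83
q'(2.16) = -37.88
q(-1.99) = -40.63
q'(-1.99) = 36.82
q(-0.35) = -4.45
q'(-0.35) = 7.30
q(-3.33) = -106.13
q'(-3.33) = 60.94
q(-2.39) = -56.80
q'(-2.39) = 44.02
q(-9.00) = -741.00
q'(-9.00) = 163.00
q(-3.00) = -87.00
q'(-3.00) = 55.00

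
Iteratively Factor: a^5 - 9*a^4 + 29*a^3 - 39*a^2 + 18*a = (a - 1)*(a^4 - 8*a^3 + 21*a^2 - 18*a) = (a - 2)*(a - 1)*(a^3 - 6*a^2 + 9*a) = (a - 3)*(a - 2)*(a - 1)*(a^2 - 3*a) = a*(a - 3)*(a - 2)*(a - 1)*(a - 3)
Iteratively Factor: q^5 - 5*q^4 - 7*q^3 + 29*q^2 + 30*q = (q - 3)*(q^4 - 2*q^3 - 13*q^2 - 10*q) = q*(q - 3)*(q^3 - 2*q^2 - 13*q - 10) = q*(q - 3)*(q + 2)*(q^2 - 4*q - 5) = q*(q - 5)*(q - 3)*(q + 2)*(q + 1)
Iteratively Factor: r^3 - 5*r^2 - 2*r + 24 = (r - 3)*(r^2 - 2*r - 8) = (r - 3)*(r + 2)*(r - 4)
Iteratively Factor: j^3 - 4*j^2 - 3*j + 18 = (j - 3)*(j^2 - j - 6) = (j - 3)^2*(j + 2)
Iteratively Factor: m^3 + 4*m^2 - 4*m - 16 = (m + 2)*(m^2 + 2*m - 8) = (m - 2)*(m + 2)*(m + 4)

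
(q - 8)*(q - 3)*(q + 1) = q^3 - 10*q^2 + 13*q + 24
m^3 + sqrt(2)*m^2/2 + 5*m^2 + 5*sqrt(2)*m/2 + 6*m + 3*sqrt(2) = (m + 2)*(m + 3)*(m + sqrt(2)/2)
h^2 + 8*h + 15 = (h + 3)*(h + 5)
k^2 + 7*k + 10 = (k + 2)*(k + 5)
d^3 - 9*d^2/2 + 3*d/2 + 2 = (d - 4)*(d - 1)*(d + 1/2)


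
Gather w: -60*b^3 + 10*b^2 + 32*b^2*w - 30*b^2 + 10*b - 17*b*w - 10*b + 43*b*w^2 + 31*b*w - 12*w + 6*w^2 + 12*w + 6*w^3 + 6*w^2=-60*b^3 - 20*b^2 + 6*w^3 + w^2*(43*b + 12) + w*(32*b^2 + 14*b)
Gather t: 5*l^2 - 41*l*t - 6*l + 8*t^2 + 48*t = 5*l^2 - 6*l + 8*t^2 + t*(48 - 41*l)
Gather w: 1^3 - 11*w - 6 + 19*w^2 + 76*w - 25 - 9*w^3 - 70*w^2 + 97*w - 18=-9*w^3 - 51*w^2 + 162*w - 48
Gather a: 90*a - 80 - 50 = 90*a - 130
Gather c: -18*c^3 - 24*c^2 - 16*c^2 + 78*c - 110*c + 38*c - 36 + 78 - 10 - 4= -18*c^3 - 40*c^2 + 6*c + 28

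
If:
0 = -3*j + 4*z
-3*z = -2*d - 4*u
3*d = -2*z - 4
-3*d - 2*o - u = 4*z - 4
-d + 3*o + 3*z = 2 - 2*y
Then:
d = -2*z/3 - 4/3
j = 4*z/3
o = 11/3 - 37*z/24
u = 13*z/12 + 2/3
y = 23*z/48 - 31/6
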